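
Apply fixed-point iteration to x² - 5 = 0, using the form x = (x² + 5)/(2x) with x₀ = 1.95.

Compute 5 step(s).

Equation: x² - 5 = 0
Fixed-point form: x = (x² + 5)/(2x)
x₀ = 1.95

x_1 = g(1.950000) = 2.257051
x_2 = g(2.257051) = 2.236166
x_3 = g(2.236166) = 2.236068
x_4 = g(2.236068) = 2.236068
x_5 = g(2.236068) = 2.236068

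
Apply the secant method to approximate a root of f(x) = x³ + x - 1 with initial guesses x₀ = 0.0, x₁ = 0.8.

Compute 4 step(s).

f(x) = x³ + x - 1
x₀ = 0.0, x₁ = 0.8

Secant formula: x_{n+1} = x_n - f(x_n)(x_n - x_{n-1})/(f(x_n) - f(x_{n-1}))

Iteration 1:
  f(0.000000) = -1.000000
  f(0.800000) = 0.312000
  x_2 = 0.800000 - 0.312000×(0.800000 - 0.000000)/(0.312000 - (-1.000000))
       = 0.609756
Iteration 2:
  f(0.800000) = 0.312000
  f(0.609756) = -0.163535
  x_3 = 0.609756 - (-0.163535)×(0.609756 - 0.800000)/(-0.163535 - 0.312000)
       = 0.675180
Iteration 3:
  f(0.609756) = -0.163535
  f(0.675180) = -0.017026
  x_4 = 0.675180 - (-0.017026)×(0.675180 - 0.609756)/(-0.017026 - (-0.163535))
       = 0.682783
Iteration 4:
  f(0.675180) = -0.017026
  f(0.682783) = 0.001093
  x_5 = 0.682783 - 0.001093×(0.682783 - 0.675180)/(0.001093 - (-0.017026))
       = 0.682325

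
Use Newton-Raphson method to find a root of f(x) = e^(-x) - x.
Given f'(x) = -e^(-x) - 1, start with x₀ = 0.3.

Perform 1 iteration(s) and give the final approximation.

f(x) = e^(-x) - x
f'(x) = -e^(-x) - 1
x₀ = 0.3

Newton-Raphson formula: x_{n+1} = x_n - f(x_n)/f'(x_n)

Iteration 1:
  f(0.300000) = 0.440818
  f'(0.300000) = -1.740818
  x_1 = 0.300000 - 0.440818/(-1.740818) = 0.553225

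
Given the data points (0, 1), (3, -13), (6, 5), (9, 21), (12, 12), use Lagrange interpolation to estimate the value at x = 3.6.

Lagrange interpolation formula:
P(x) = Σ yᵢ × Lᵢ(x)
where Lᵢ(x) = Π_{j≠i} (x - xⱼ)/(xᵢ - xⱼ)

L_0(3.6) = (3.6 - 3)/(0 - 3) × (3.6 - 6)/(0 - 6) × (3.6 - 9)/(0 - 9) × (3.6 - 12)/(0 - 12) = -0.033600
L_1(3.6) = (3.6 - 0)/(3 - 0) × (3.6 - 6)/(3 - 6) × (3.6 - 9)/(3 - 9) × (3.6 - 12)/(3 - 12) = 0.806400
L_2(3.6) = (3.6 - 0)/(6 - 0) × (3.6 - 3)/(6 - 3) × (3.6 - 9)/(6 - 9) × (3.6 - 12)/(6 - 12) = 0.302400
L_3(3.6) = (3.6 - 0)/(9 - 0) × (3.6 - 3)/(9 - 3) × (3.6 - 6)/(9 - 6) × (3.6 - 12)/(9 - 12) = -0.089600
L_4(3.6) = (3.6 - 0)/(12 - 0) × (3.6 - 3)/(12 - 3) × (3.6 - 6)/(12 - 6) × (3.6 - 9)/(12 - 9) = 0.014400

P(3.6) = 1×L_0(3.6) + (-13)×L_1(3.6) + 5×L_2(3.6) + 21×L_3(3.6) + 12×L_4(3.6)
P(3.6) = -10.713600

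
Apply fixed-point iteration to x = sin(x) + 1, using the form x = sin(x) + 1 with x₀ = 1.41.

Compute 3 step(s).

Equation: x = sin(x) + 1
Fixed-point form: x = sin(x) + 1
x₀ = 1.41

x_1 = g(1.410000) = 1.987100
x_2 = g(1.987100) = 1.914590
x_3 = g(1.914590) = 1.941483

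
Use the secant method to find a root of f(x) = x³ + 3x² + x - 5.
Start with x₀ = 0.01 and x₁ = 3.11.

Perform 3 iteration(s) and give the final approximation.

f(x) = x³ + 3x² + x - 5
x₀ = 0.01, x₁ = 3.11

Secant formula: x_{n+1} = x_n - f(x_n)(x_n - x_{n-1})/(f(x_n) - f(x_{n-1}))

Iteration 1:
  f(0.010000) = -4.989699
  f(3.110000) = 57.206531
  x_2 = 3.110000 - 57.206531×(3.110000 - 0.010000)/(57.206531 - (-4.989699))
       = 0.258698
Iteration 2:
  f(3.110000) = 57.206531
  f(0.258698) = -4.523215
  x_3 = 0.258698 - (-4.523215)×(0.258698 - 3.110000)/(-4.523215 - 57.206531)
       = 0.467626
Iteration 3:
  f(0.258698) = -4.523215
  f(0.467626) = -3.774096
  x_4 = 0.467626 - (-3.774096)×(0.467626 - 0.258698)/(-3.774096 - (-4.523215))
       = 1.520213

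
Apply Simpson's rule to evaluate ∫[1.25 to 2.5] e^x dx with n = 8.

f(x) = e^x
a = 1.25, b = 2.5, n = 8
h = (b - a)/n = 0.156250

Simpson's rule: (h/3)[f(x₀) + 4f(x₁) + 2f(x₂) + ... + f(xₙ)]

x_0 = 1.2500, f(x_0) = 3.490343, coefficient = 1
x_1 = 1.4062, f(x_1) = 4.080624, coefficient = 4
x_2 = 1.5625, f(x_2) = 4.770733, coefficient = 2
x_3 = 1.7188, f(x_3) = 5.577552, coefficient = 4
x_4 = 1.8750, f(x_4) = 6.520819, coefficient = 2
x_5 = 2.0312, f(x_5) = 7.623610, coefficient = 4
x_6 = 2.1875, f(x_6) = 8.912903, coefficient = 2
x_7 = 2.3438, f(x_7) = 10.420239, coefficient = 4
x_8 = 2.5000, f(x_8) = 12.182494, coefficient = 1

I ≈ (0.156250/3) × 166.889850 = 8.692180
Exact value: 8.692151
Error: 0.000029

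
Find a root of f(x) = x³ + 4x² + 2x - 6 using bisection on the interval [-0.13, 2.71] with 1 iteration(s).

f(x) = x³ + 4x² + 2x - 6
Initial interval: [-0.13, 2.71]

Iteration 1:
  c_1 = (-0.130000 + 2.710000)/2 = 1.290000
  f(c_1) = f(1.290000) = 5.383089
  f(a) × f(c) < 0, new interval: [-0.130000, 1.290000]

After 1 iteration(s), the approximation is c_1 = 1.290000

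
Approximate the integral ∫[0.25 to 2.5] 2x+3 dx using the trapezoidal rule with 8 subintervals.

f(x) = 2x+3
a = 0.25, b = 2.5, n = 8
h = (b - a)/n = 0.281250

Trapezoidal rule: (h/2)[f(x₀) + 2f(x₁) + 2f(x₂) + ... + f(xₙ)]

x_0 = 0.2500, f(x_0) = 3.500000, coefficient = 1
x_1 = 0.5312, f(x_1) = 4.062500, coefficient = 2
x_2 = 0.8125, f(x_2) = 4.625000, coefficient = 2
x_3 = 1.0938, f(x_3) = 5.187500, coefficient = 2
x_4 = 1.3750, f(x_4) = 5.750000, coefficient = 2
x_5 = 1.6562, f(x_5) = 6.312500, coefficient = 2
x_6 = 1.9375, f(x_6) = 6.875000, coefficient = 2
x_7 = 2.2188, f(x_7) = 7.437500, coefficient = 2
x_8 = 2.5000, f(x_8) = 8.000000, coefficient = 1

I ≈ (0.281250/2) × 92.000000 = 12.937500
Exact value: 12.937500
Error: 0.000000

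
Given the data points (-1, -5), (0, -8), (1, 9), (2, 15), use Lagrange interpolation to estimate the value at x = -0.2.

Lagrange interpolation formula:
P(x) = Σ yᵢ × Lᵢ(x)
where Lᵢ(x) = Π_{j≠i} (x - xⱼ)/(xᵢ - xⱼ)

L_0(-0.2) = (-0.2 - 0)/(-1 - 0) × (-0.2 - 1)/(-1 - 1) × (-0.2 - 2)/(-1 - 2) = 0.088000
L_1(-0.2) = (-0.2 - (-1))/(0 - (-1)) × (-0.2 - 1)/(0 - 1) × (-0.2 - 2)/(0 - 2) = 1.056000
L_2(-0.2) = (-0.2 - (-1))/(1 - (-1)) × (-0.2 - 0)/(1 - 0) × (-0.2 - 2)/(1 - 2) = -0.176000
L_3(-0.2) = (-0.2 - (-1))/(2 - (-1)) × (-0.2 - 0)/(2 - 0) × (-0.2 - 1)/(2 - 1) = 0.032000

P(-0.2) = (-5)×L_0(-0.2) + (-8)×L_1(-0.2) + 9×L_2(-0.2) + 15×L_3(-0.2)
P(-0.2) = -9.992000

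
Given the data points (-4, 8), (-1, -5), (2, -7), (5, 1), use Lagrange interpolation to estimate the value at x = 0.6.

Lagrange interpolation formula:
P(x) = Σ yᵢ × Lᵢ(x)
where Lᵢ(x) = Π_{j≠i} (x - xⱼ)/(xᵢ - xⱼ)

L_0(0.6) = (0.6 - (-1))/(-4 - (-1)) × (0.6 - 2)/(-4 - 2) × (0.6 - 5)/(-4 - 5) = -0.060840
L_1(0.6) = (0.6 - (-4))/(-1 - (-4)) × (0.6 - 2)/(-1 - 2) × (0.6 - 5)/(-1 - 5) = 0.524741
L_2(0.6) = (0.6 - (-4))/(2 - (-4)) × (0.6 - (-1))/(2 - (-1)) × (0.6 - 5)/(2 - 5) = 0.599704
L_3(0.6) = (0.6 - (-4))/(5 - (-4)) × (0.6 - (-1))/(5 - (-1)) × (0.6 - 2)/(5 - 2) = -0.063605

P(0.6) = 8×L_0(0.6) + (-5)×L_1(0.6) + (-7)×L_2(0.6) + 1×L_3(0.6)
P(0.6) = -7.371951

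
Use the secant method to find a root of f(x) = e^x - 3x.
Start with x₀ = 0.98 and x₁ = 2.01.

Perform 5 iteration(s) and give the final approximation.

f(x) = e^x - 3x
x₀ = 0.98, x₁ = 2.01

Secant formula: x_{n+1} = x_n - f(x_n)(x_n - x_{n-1})/(f(x_n) - f(x_{n-1}))

Iteration 1:
  f(0.980000) = -0.275544
  f(2.010000) = 1.433317
  x_2 = 2.010000 - 1.433317×(2.010000 - 0.980000)/(1.433317 - (-0.275544))
       = 1.146081
Iteration 2:
  f(2.010000) = 1.433317
  f(1.146081) = -0.292403
  x_3 = 1.146081 - (-0.292403)×(1.146081 - 2.010000)/(-0.292403 - 1.433317)
       = 1.292462
Iteration 3:
  f(1.146081) = -0.292403
  f(1.292462) = -0.235644
  x_4 = 1.292462 - (-0.235644)×(1.292462 - 1.146081)/(-0.235644 - (-0.292403))
       = 1.900193
Iteration 4:
  f(1.292462) = -0.235644
  f(1.900193) = 0.986606
  x_5 = 1.900193 - 0.986606×(1.900193 - 1.292462)/(0.986606 - (-0.235644))
       = 1.409630
Iteration 5:
  f(1.900193) = 0.986606
  f(1.409630) = -0.134450
  x_6 = 1.409630 - (-0.134450)×(1.409630 - 1.900193)/(-0.134450 - 0.986606)
       = 1.468464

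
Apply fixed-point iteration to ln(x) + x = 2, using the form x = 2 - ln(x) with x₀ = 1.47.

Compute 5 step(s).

Equation: ln(x) + x = 2
Fixed-point form: x = 2 - ln(x)
x₀ = 1.47

x_1 = g(1.470000) = 1.614738
x_2 = g(1.614738) = 1.520828
x_3 = g(1.520828) = 1.580745
x_4 = g(1.580745) = 1.542104
x_5 = g(1.542104) = 1.566853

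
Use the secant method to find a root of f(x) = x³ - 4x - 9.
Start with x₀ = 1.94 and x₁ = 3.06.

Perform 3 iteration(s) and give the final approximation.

f(x) = x³ - 4x - 9
x₀ = 1.94, x₁ = 3.06

Secant formula: x_{n+1} = x_n - f(x_n)(x_n - x_{n-1})/(f(x_n) - f(x_{n-1}))

Iteration 1:
  f(1.940000) = -9.458616
  f(3.060000) = 7.412616
  x_2 = 3.060000 - 7.412616×(3.060000 - 1.940000)/(7.412616 - (-9.458616))
       = 2.567912
Iteration 2:
  f(3.060000) = 7.412616
  f(2.567912) = -2.338394
  x_3 = 2.567912 - (-2.338394)×(2.567912 - 3.060000)/(-2.338394 - 7.412616)
       = 2.685920
Iteration 3:
  f(2.567912) = -2.338394
  f(2.685920) = -0.367009
  x_4 = 2.685920 - (-0.367009)×(2.685920 - 2.567912)/(-0.367009 - (-2.338394))
       = 2.707889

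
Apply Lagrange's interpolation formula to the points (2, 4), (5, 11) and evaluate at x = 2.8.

Lagrange interpolation formula:
P(x) = Σ yᵢ × Lᵢ(x)
where Lᵢ(x) = Π_{j≠i} (x - xⱼ)/(xᵢ - xⱼ)

L_0(2.8) = (2.8 - 5)/(2 - 5) = 0.733333
L_1(2.8) = (2.8 - 2)/(5 - 2) = 0.266667

P(2.8) = 4×L_0(2.8) + 11×L_1(2.8)
P(2.8) = 5.866667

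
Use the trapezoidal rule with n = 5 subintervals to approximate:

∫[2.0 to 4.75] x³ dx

f(x) = x³
a = 2.0, b = 4.75, n = 5
h = (b - a)/n = 0.550000

Trapezoidal rule: (h/2)[f(x₀) + 2f(x₁) + 2f(x₂) + ... + f(xₙ)]

x_0 = 2.0000, f(x_0) = 8.000000, coefficient = 1
x_1 = 2.5500, f(x_1) = 16.581375, coefficient = 2
x_2 = 3.1000, f(x_2) = 29.791000, coefficient = 2
x_3 = 3.6500, f(x_3) = 48.627125, coefficient = 2
x_4 = 4.2000, f(x_4) = 74.088000, coefficient = 2
x_5 = 4.7500, f(x_5) = 107.171875, coefficient = 1

I ≈ (0.550000/2) × 453.346875 = 124.670391
Exact value: 123.266602
Error: 1.403789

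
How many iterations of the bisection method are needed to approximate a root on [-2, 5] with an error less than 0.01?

We need (b-a)/2^n ≤ 0.01
(5 - (-2))/2^n ≤ 0.01
7/2^n ≤ 0.01
2^n ≥ 700
n ≥ log₂(700) = 9.45
n ≥ 10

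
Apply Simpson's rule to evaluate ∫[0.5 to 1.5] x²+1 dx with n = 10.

f(x) = x²+1
a = 0.5, b = 1.5, n = 10
h = (b - a)/n = 0.100000

Simpson's rule: (h/3)[f(x₀) + 4f(x₁) + 2f(x₂) + ... + f(xₙ)]

x_0 = 0.5000, f(x_0) = 1.250000, coefficient = 1
x_1 = 0.6000, f(x_1) = 1.360000, coefficient = 4
x_2 = 0.7000, f(x_2) = 1.490000, coefficient = 2
x_3 = 0.8000, f(x_3) = 1.640000, coefficient = 4
x_4 = 0.9000, f(x_4) = 1.810000, coefficient = 2
x_5 = 1.0000, f(x_5) = 2.000000, coefficient = 4
x_6 = 1.1000, f(x_6) = 2.210000, coefficient = 2
x_7 = 1.2000, f(x_7) = 2.440000, coefficient = 4
x_8 = 1.3000, f(x_8) = 2.690000, coefficient = 2
x_9 = 1.4000, f(x_9) = 2.960000, coefficient = 4
x_10 = 1.5000, f(x_10) = 3.250000, coefficient = 1

I ≈ (0.100000/3) × 62.500000 = 2.083333
Exact value: 2.083333
Error: 0.000000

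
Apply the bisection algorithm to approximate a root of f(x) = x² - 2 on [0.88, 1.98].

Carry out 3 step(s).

f(x) = x² - 2
Initial interval: [0.88, 1.98]

Iteration 1:
  c_1 = (0.880000 + 1.980000)/2 = 1.430000
  f(c_1) = f(1.430000) = 0.044900
  f(a) × f(c) < 0, new interval: [0.880000, 1.430000]
Iteration 2:
  c_2 = (0.880000 + 1.430000)/2 = 1.155000
  f(c_2) = f(1.155000) = -0.665975
  f(a) × f(c) ≥ 0, new interval: [1.155000, 1.430000]
Iteration 3:
  c_3 = (1.155000 + 1.430000)/2 = 1.292500
  f(c_3) = f(1.292500) = -0.329444
  f(a) × f(c) ≥ 0, new interval: [1.292500, 1.430000]

After 3 iteration(s), the approximation is c_3 = 1.292500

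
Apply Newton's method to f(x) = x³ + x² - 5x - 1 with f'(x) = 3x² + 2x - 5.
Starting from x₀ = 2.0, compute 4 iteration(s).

f(x) = x³ + x² - 5x - 1
f'(x) = 3x² + 2x - 5
x₀ = 2.0

Newton-Raphson formula: x_{n+1} = x_n - f(x_n)/f'(x_n)

Iteration 1:
  f(2.000000) = 1.000000
  f'(2.000000) = 11.000000
  x_1 = 2.000000 - 1.000000/11.000000 = 1.909091
Iteration 2:
  f(1.909091) = 0.057100
  f'(1.909091) = 9.752066
  x_2 = 1.909091 - 0.057100/9.752066 = 1.903236
Iteration 3:
  f(1.903236) = 0.000230
  f'(1.903236) = 9.673390
  x_3 = 1.903236 - 0.000230/9.673390 = 1.903212
Iteration 4:
  f(1.903212) = 0.000000
  f'(1.903212) = 9.673071
  x_4 = 1.903212 - 0.000000/9.673071 = 1.903212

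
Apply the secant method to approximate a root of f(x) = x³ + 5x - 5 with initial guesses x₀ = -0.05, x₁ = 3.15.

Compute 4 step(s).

f(x) = x³ + 5x - 5
x₀ = -0.05, x₁ = 3.15

Secant formula: x_{n+1} = x_n - f(x_n)(x_n - x_{n-1})/(f(x_n) - f(x_{n-1}))

Iteration 1:
  f(-0.050000) = -5.250125
  f(3.150000) = 42.005875
  x_2 = 3.150000 - 42.005875×(3.150000 - (-0.050000))/(42.005875 - (-5.250125))
       = 0.305519
Iteration 2:
  f(3.150000) = 42.005875
  f(0.305519) = -3.443888
  x_3 = 0.305519 - (-3.443888)×(0.305519 - 3.150000)/(-3.443888 - 42.005875)
       = 0.521055
Iteration 3:
  f(0.305519) = -3.443888
  f(0.521055) = -2.253258
  x_4 = 0.521055 - (-2.253258)×(0.521055 - 0.305519)/(-2.253258 - (-3.443888))
       = 0.928956
Iteration 4:
  f(0.521055) = -2.253258
  f(0.928956) = 0.446433
  x_5 = 0.928956 - 0.446433×(0.928956 - 0.521055)/(0.446433 - (-2.253258))
       = 0.861504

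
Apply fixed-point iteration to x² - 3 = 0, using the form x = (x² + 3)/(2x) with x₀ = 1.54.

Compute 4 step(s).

Equation: x² - 3 = 0
Fixed-point form: x = (x² + 3)/(2x)
x₀ = 1.54

x_1 = g(1.540000) = 1.744026
x_2 = g(1.744026) = 1.732092
x_3 = g(1.732092) = 1.732051
x_4 = g(1.732051) = 1.732051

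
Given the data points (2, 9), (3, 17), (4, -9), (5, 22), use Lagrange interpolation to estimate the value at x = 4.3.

Lagrange interpolation formula:
P(x) = Σ yᵢ × Lᵢ(x)
where Lᵢ(x) = Π_{j≠i} (x - xⱼ)/(xᵢ - xⱼ)

L_0(4.3) = (4.3 - 3)/(2 - 3) × (4.3 - 4)/(2 - 4) × (4.3 - 5)/(2 - 5) = 0.045500
L_1(4.3) = (4.3 - 2)/(3 - 2) × (4.3 - 4)/(3 - 4) × (4.3 - 5)/(3 - 5) = -0.241500
L_2(4.3) = (4.3 - 2)/(4 - 2) × (4.3 - 3)/(4 - 3) × (4.3 - 5)/(4 - 5) = 1.046500
L_3(4.3) = (4.3 - 2)/(5 - 2) × (4.3 - 3)/(5 - 3) × (4.3 - 4)/(5 - 4) = 0.149500

P(4.3) = 9×L_0(4.3) + 17×L_1(4.3) + (-9)×L_2(4.3) + 22×L_3(4.3)
P(4.3) = -9.825500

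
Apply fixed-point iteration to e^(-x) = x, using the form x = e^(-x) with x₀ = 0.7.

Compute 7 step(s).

Equation: e^(-x) = x
Fixed-point form: x = e^(-x)
x₀ = 0.7

x_1 = g(0.700000) = 0.496585
x_2 = g(0.496585) = 0.608605
x_3 = g(0.608605) = 0.544109
x_4 = g(0.544109) = 0.580359
x_5 = g(0.580359) = 0.559698
x_6 = g(0.559698) = 0.571382
x_7 = g(0.571382) = 0.564745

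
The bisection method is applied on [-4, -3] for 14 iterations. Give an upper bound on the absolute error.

Bisection error bound: |error| ≤ (b-a)/2^n
|error| ≤ (-3 - (-4))/2^14 = 1/2^14
|error| ≤ 0.0000610352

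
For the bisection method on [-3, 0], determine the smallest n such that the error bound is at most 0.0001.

We need (b-a)/2^n ≤ 0.0001
(0 - (-3))/2^n ≤ 0.0001
3/2^n ≤ 0.0001
2^n ≥ 30000
n ≥ log₂(30000) = 14.87
n ≥ 15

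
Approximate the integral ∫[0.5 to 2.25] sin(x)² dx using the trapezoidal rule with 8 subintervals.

f(x) = sin(x)²
a = 0.5, b = 2.25, n = 8
h = (b - a)/n = 0.218750

Trapezoidal rule: (h/2)[f(x₀) + 2f(x₁) + 2f(x₂) + ... + f(xₙ)]

x_0 = 0.5000, f(x_0) = 0.229849, coefficient = 1
x_1 = 0.7188, f(x_1) = 0.433549, coefficient = 2
x_2 = 0.9375, f(x_2) = 0.649767, coefficient = 2
x_3 = 1.1562, f(x_3) = 0.837773, coefficient = 2
x_4 = 1.3750, f(x_4) = 0.962151, coefficient = 2
x_5 = 1.5938, f(x_5) = 0.999473, coefficient = 2
x_6 = 1.8125, f(x_6) = 0.942708, coefficient = 2
x_7 = 2.0312, f(x_7) = 0.802549, coefficient = 2
x_8 = 2.2500, f(x_8) = 0.605398, coefficient = 1

I ≈ (0.218750/2) × 12.091187 = 1.322474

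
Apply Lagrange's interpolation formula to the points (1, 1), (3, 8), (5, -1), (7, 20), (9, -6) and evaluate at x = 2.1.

Lagrange interpolation formula:
P(x) = Σ yᵢ × Lᵢ(x)
where Lᵢ(x) = Π_{j≠i} (x - xⱼ)/(xᵢ - xⱼ)

L_0(2.1) = (2.1 - 3)/(1 - 3) × (2.1 - 5)/(1 - 5) × (2.1 - 7)/(1 - 7) × (2.1 - 9)/(1 - 9) = 0.229802
L_1(2.1) = (2.1 - 1)/(3 - 1) × (2.1 - 5)/(3 - 5) × (2.1 - 7)/(3 - 7) × (2.1 - 9)/(3 - 9) = 1.123478
L_2(2.1) = (2.1 - 1)/(5 - 1) × (2.1 - 3)/(5 - 3) × (2.1 - 7)/(5 - 7) × (2.1 - 9)/(5 - 9) = -0.522998
L_3(2.1) = (2.1 - 1)/(7 - 1) × (2.1 - 3)/(7 - 3) × (2.1 - 5)/(7 - 5) × (2.1 - 9)/(7 - 9) = 0.206353
L_4(2.1) = (2.1 - 1)/(9 - 1) × (2.1 - 3)/(9 - 3) × (2.1 - 5)/(9 - 5) × (2.1 - 7)/(9 - 7) = -0.036635

P(2.1) = 1×L_0(2.1) + 8×L_1(2.1) + (-1)×L_2(2.1) + 20×L_3(2.1) + (-6)×L_4(2.1)
P(2.1) = 14.087499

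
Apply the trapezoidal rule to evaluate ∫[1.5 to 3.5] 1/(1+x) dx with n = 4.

f(x) = 1/(1+x)
a = 1.5, b = 3.5, n = 4
h = (b - a)/n = 0.500000

Trapezoidal rule: (h/2)[f(x₀) + 2f(x₁) + 2f(x₂) + ... + f(xₙ)]

x_0 = 1.5000, f(x_0) = 0.400000, coefficient = 1
x_1 = 2.0000, f(x_1) = 0.333333, coefficient = 2
x_2 = 2.5000, f(x_2) = 0.285714, coefficient = 2
x_3 = 3.0000, f(x_3) = 0.250000, coefficient = 2
x_4 = 3.5000, f(x_4) = 0.222222, coefficient = 1

I ≈ (0.500000/2) × 2.360317 = 0.590079
Exact value: 0.587787
Error: 0.002293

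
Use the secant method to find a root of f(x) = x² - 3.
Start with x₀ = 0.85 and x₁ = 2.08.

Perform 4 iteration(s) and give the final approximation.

f(x) = x² - 3
x₀ = 0.85, x₁ = 2.08

Secant formula: x_{n+1} = x_n - f(x_n)(x_n - x_{n-1})/(f(x_n) - f(x_{n-1}))

Iteration 1:
  f(0.850000) = -2.277500
  f(2.080000) = 1.326400
  x_2 = 2.080000 - 1.326400×(2.080000 - 0.850000)/(1.326400 - (-2.277500))
       = 1.627304
Iteration 2:
  f(2.080000) = 1.326400
  f(1.627304) = -0.351882
  x_3 = 1.627304 - (-0.351882)×(1.627304 - 2.080000)/(-0.351882 - 1.326400)
       = 1.722220
Iteration 3:
  f(1.627304) = -0.351882
  f(1.722220) = -0.033959
  x_4 = 1.722220 - (-0.033959)×(1.722220 - 1.627304)/(-0.033959 - (-0.351882))
       = 1.732358
Iteration 4:
  f(1.722220) = -0.033959
  f(1.732358) = 0.001065
  x_5 = 1.732358 - 0.001065×(1.732358 - 1.722220)/(0.001065 - (-0.033959))
       = 1.732050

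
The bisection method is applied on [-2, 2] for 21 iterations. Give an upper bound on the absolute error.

Bisection error bound: |error| ≤ (b-a)/2^n
|error| ≤ (2 - (-2))/2^21 = 4/2^21
|error| ≤ 0.0000019073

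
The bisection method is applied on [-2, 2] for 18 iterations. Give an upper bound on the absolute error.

Bisection error bound: |error| ≤ (b-a)/2^n
|error| ≤ (2 - (-2))/2^18 = 4/2^18
|error| ≤ 0.0000152588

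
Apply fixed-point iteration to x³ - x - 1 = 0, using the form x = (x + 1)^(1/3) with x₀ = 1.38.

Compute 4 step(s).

Equation: x³ - x - 1 = 0
Fixed-point form: x = (x + 1)^(1/3)
x₀ = 1.38

x_1 = g(1.380000) = 1.335136
x_2 = g(1.335136) = 1.326694
x_3 = g(1.326694) = 1.325093
x_4 = g(1.325093) = 1.324789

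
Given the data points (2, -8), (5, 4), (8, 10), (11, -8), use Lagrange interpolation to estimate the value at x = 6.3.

Lagrange interpolation formula:
P(x) = Σ yᵢ × Lᵢ(x)
where Lᵢ(x) = Π_{j≠i} (x - xⱼ)/(xᵢ - xⱼ)

L_0(6.3) = (6.3 - 5)/(2 - 5) × (6.3 - 8)/(2 - 8) × (6.3 - 11)/(2 - 11) = -0.064117
L_1(6.3) = (6.3 - 2)/(5 - 2) × (6.3 - 8)/(5 - 8) × (6.3 - 11)/(5 - 11) = 0.636241
L_2(6.3) = (6.3 - 2)/(8 - 2) × (6.3 - 5)/(8 - 5) × (6.3 - 11)/(8 - 11) = 0.486537
L_3(6.3) = (6.3 - 2)/(11 - 2) × (6.3 - 5)/(11 - 5) × (6.3 - 8)/(11 - 8) = -0.058660

P(6.3) = (-8)×L_0(6.3) + 4×L_1(6.3) + 10×L_2(6.3) + (-8)×L_3(6.3)
P(6.3) = 8.392556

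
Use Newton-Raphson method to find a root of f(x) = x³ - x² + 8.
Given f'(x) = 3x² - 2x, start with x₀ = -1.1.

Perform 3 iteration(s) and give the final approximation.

f(x) = x³ - x² + 8
f'(x) = 3x² - 2x
x₀ = -1.1

Newton-Raphson formula: x_{n+1} = x_n - f(x_n)/f'(x_n)

Iteration 1:
  f(-1.100000) = 5.459000
  f'(-1.100000) = 5.830000
  x_1 = -1.100000 - 5.459000/5.830000 = -2.036364
Iteration 2:
  f(-2.036364) = -4.591122
  f'(-2.036364) = 16.513058
  x_2 = -2.036364 - (-4.591122)/16.513058 = -1.758334
Iteration 3:
  f(-1.758334) = -0.528045
  f'(-1.758334) = 12.791881
  x_3 = -1.758334 - (-0.528045)/12.791881 = -1.717054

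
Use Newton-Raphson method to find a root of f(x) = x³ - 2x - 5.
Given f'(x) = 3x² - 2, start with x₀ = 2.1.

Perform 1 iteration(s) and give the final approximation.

f(x) = x³ - 2x - 5
f'(x) = 3x² - 2
x₀ = 2.1

Newton-Raphson formula: x_{n+1} = x_n - f(x_n)/f'(x_n)

Iteration 1:
  f(2.100000) = 0.061000
  f'(2.100000) = 11.230000
  x_1 = 2.100000 - 0.061000/11.230000 = 2.094568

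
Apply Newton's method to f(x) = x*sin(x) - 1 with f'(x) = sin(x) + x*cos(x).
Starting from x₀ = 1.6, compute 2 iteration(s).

f(x) = x*sin(x) - 1
f'(x) = sin(x) + x*cos(x)
x₀ = 1.6

Newton-Raphson formula: x_{n+1} = x_n - f(x_n)/f'(x_n)

Iteration 1:
  f(1.600000) = 0.599318
  f'(1.600000) = 0.952854
  x_1 = 1.600000 - 0.599318/0.952854 = 0.971029
Iteration 2:
  f(0.971029) = -0.198448
  f'(0.971029) = 1.373565
  x_2 = 0.971029 - (-0.198448)/1.373565 = 1.115505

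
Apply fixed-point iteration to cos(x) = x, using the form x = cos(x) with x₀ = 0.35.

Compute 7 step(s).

Equation: cos(x) = x
Fixed-point form: x = cos(x)
x₀ = 0.35

x_1 = g(0.350000) = 0.939373
x_2 = g(0.939373) = 0.590294
x_3 = g(0.590294) = 0.830777
x_4 = g(0.830777) = 0.674302
x_5 = g(0.674302) = 0.781143
x_6 = g(0.781143) = 0.710109
x_7 = g(0.710109) = 0.758291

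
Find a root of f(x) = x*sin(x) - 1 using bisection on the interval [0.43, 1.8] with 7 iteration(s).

f(x) = x*sin(x) - 1
Initial interval: [0.43, 1.8]

Iteration 1:
  c_1 = (0.430000 + 1.800000)/2 = 1.115000
  f(c_1) = f(1.115000) = 0.001171
  f(a) × f(c) < 0, new interval: [0.430000, 1.115000]
Iteration 2:
  c_2 = (0.430000 + 1.115000)/2 = 0.772500
  f(c_2) = f(0.772500) = -0.460851
  f(a) × f(c) ≥ 0, new interval: [0.772500, 1.115000]
Iteration 3:
  c_3 = (0.772500 + 1.115000)/2 = 0.943750
  f(c_3) = f(0.943750) = -0.235785
  f(a) × f(c) ≥ 0, new interval: [0.943750, 1.115000]
Iteration 4:
  c_4 = (0.943750 + 1.115000)/2 = 1.029375
  f(c_4) = f(1.029375) = -0.117849
  f(a) × f(c) ≥ 0, new interval: [1.029375, 1.115000]
Iteration 5:
  c_5 = (1.029375 + 1.115000)/2 = 1.072188
  f(c_5) = f(1.072188) = -0.058353
  f(a) × f(c) ≥ 0, new interval: [1.072188, 1.115000]
Iteration 6:
  c_6 = (1.072188 + 1.115000)/2 = 1.093594
  f(c_6) = f(1.093594) = -0.028579
  f(a) × f(c) ≥ 0, new interval: [1.093594, 1.115000]
Iteration 7:
  c_7 = (1.093594 + 1.115000)/2 = 1.104297
  f(c_7) = f(1.104297) = -0.013699
  f(a) × f(c) ≥ 0, new interval: [1.104297, 1.115000]

After 7 iteration(s), the approximation is c_7 = 1.104297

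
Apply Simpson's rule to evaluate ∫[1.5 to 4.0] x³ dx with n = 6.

f(x) = x³
a = 1.5, b = 4.0, n = 6
h = (b - a)/n = 0.416667

Simpson's rule: (h/3)[f(x₀) + 4f(x₁) + 2f(x₂) + ... + f(xₙ)]

x_0 = 1.5000, f(x_0) = 3.375000, coefficient = 1
x_1 = 1.9167, f(x_1) = 7.041088, coefficient = 4
x_2 = 2.3333, f(x_2) = 12.703704, coefficient = 2
x_3 = 2.7500, f(x_3) = 20.796875, coefficient = 4
x_4 = 3.1667, f(x_4) = 31.754630, coefficient = 2
x_5 = 3.5833, f(x_5) = 46.010995, coefficient = 4
x_6 = 4.0000, f(x_6) = 64.000000, coefficient = 1

I ≈ (0.416667/3) × 451.687500 = 62.734375
Exact value: 62.734375
Error: 0.000000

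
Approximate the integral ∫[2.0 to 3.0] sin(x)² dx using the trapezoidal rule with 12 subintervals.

f(x) = sin(x)²
a = 2.0, b = 3.0, n = 12
h = (b - a)/n = 0.083333

Trapezoidal rule: (h/2)[f(x₀) + 2f(x₁) + 2f(x₂) + ... + f(xₙ)]

x_0 = 2.0000, f(x_0) = 0.826822, coefficient = 1
x_1 = 2.0833, f(x_1) = 0.759518, coefficient = 2
x_2 = 2.1667, f(x_2) = 0.685022, coefficient = 2
x_3 = 2.2500, f(x_3) = 0.605398, coefficient = 2
x_4 = 2.3333, f(x_4) = 0.522853, coefficient = 2
x_5 = 2.4167, f(x_5) = 0.439675, coefficient = 2
x_6 = 2.5000, f(x_6) = 0.358169, coefficient = 2
x_7 = 2.5833, f(x_7) = 0.280593, coefficient = 2
x_8 = 2.6667, f(x_8) = 0.209098, coefficient = 2
x_9 = 2.7500, f(x_9) = 0.145665, coefficient = 2
x_10 = 2.8333, f(x_10) = 0.092052, coefficient = 2
x_11 = 2.9167, f(x_11) = 0.049744, coefficient = 2
x_12 = 3.0000, f(x_12) = 0.019915, coefficient = 1

I ≈ (0.083333/2) × 9.142311 = 0.380930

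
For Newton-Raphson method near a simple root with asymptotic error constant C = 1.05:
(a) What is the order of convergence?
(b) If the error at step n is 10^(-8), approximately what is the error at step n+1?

(a) Newton-Raphson has quadratic (order 2) convergence near simple roots.
    This means |e_{n+1}| ≈ C|e_n|².

(b) With |e_n| = 10^(-8) and C = 1.05:
    |e_{n+1}| ≈ 1.05 × (10^(-8))² = 1.05 × 10^(-16)

(a) 2 (quadratic); (b) |e_{n+1}| ≈ 1.050e-16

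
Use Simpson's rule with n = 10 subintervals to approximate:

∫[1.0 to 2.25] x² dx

f(x) = x²
a = 1.0, b = 2.25, n = 10
h = (b - a)/n = 0.125000

Simpson's rule: (h/3)[f(x₀) + 4f(x₁) + 2f(x₂) + ... + f(xₙ)]

x_0 = 1.0000, f(x_0) = 1.000000, coefficient = 1
x_1 = 1.1250, f(x_1) = 1.265625, coefficient = 4
x_2 = 1.2500, f(x_2) = 1.562500, coefficient = 2
x_3 = 1.3750, f(x_3) = 1.890625, coefficient = 4
x_4 = 1.5000, f(x_4) = 2.250000, coefficient = 2
x_5 = 1.6250, f(x_5) = 2.640625, coefficient = 4
x_6 = 1.7500, f(x_6) = 3.062500, coefficient = 2
x_7 = 1.8750, f(x_7) = 3.515625, coefficient = 4
x_8 = 2.0000, f(x_8) = 4.000000, coefficient = 2
x_9 = 2.1250, f(x_9) = 4.515625, coefficient = 4
x_10 = 2.2500, f(x_10) = 5.062500, coefficient = 1

I ≈ (0.125000/3) × 83.125000 = 3.463542
Exact value: 3.463542
Error: 0.000000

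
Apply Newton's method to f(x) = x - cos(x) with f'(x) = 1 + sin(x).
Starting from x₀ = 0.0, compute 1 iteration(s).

f(x) = x - cos(x)
f'(x) = 1 + sin(x)
x₀ = 0.0

Newton-Raphson formula: x_{n+1} = x_n - f(x_n)/f'(x_n)

Iteration 1:
  f(0.000000) = -1.000000
  f'(0.000000) = 1.000000
  x_1 = 0.000000 - (-1.000000)/1.000000 = 1.000000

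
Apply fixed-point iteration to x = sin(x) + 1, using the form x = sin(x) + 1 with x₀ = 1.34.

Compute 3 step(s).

Equation: x = sin(x) + 1
Fixed-point form: x = sin(x) + 1
x₀ = 1.34

x_1 = g(1.340000) = 1.973485
x_2 = g(1.973485) = 1.920011
x_3 = g(1.920011) = 1.939642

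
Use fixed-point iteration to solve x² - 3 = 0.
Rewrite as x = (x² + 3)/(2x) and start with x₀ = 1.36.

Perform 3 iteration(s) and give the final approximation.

Equation: x² - 3 = 0
Fixed-point form: x = (x² + 3)/(2x)
x₀ = 1.36

x_1 = g(1.360000) = 1.782941
x_2 = g(1.782941) = 1.732777
x_3 = g(1.732777) = 1.732051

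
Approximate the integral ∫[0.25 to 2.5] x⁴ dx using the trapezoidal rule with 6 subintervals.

f(x) = x⁴
a = 0.25, b = 2.5, n = 6
h = (b - a)/n = 0.375000

Trapezoidal rule: (h/2)[f(x₀) + 2f(x₁) + 2f(x₂) + ... + f(xₙ)]

x_0 = 0.2500, f(x_0) = 0.003906, coefficient = 1
x_1 = 0.6250, f(x_1) = 0.152588, coefficient = 2
x_2 = 1.0000, f(x_2) = 1.000000, coefficient = 2
x_3 = 1.3750, f(x_3) = 3.574463, coefficient = 2
x_4 = 1.7500, f(x_4) = 9.378906, coefficient = 2
x_5 = 2.1250, f(x_5) = 20.390869, coefficient = 2
x_6 = 2.5000, f(x_6) = 39.062500, coefficient = 1

I ≈ (0.375000/2) × 108.060059 = 20.261261
Exact value: 19.531055
Error: 0.730206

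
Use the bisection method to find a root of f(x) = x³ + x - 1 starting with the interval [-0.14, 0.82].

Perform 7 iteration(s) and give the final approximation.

f(x) = x³ + x - 1
Initial interval: [-0.14, 0.82]

Iteration 1:
  c_1 = (-0.140000 + 0.820000)/2 = 0.340000
  f(c_1) = f(0.340000) = -0.620696
  f(a) × f(c) ≥ 0, new interval: [0.340000, 0.820000]
Iteration 2:
  c_2 = (0.340000 + 0.820000)/2 = 0.580000
  f(c_2) = f(0.580000) = -0.224888
  f(a) × f(c) ≥ 0, new interval: [0.580000, 0.820000]
Iteration 3:
  c_3 = (0.580000 + 0.820000)/2 = 0.700000
  f(c_3) = f(0.700000) = 0.043000
  f(a) × f(c) < 0, new interval: [0.580000, 0.700000]
Iteration 4:
  c_4 = (0.580000 + 0.700000)/2 = 0.640000
  f(c_4) = f(0.640000) = -0.097856
  f(a) × f(c) ≥ 0, new interval: [0.640000, 0.700000]
Iteration 5:
  c_5 = (0.640000 + 0.700000)/2 = 0.670000
  f(c_5) = f(0.670000) = -0.029237
  f(a) × f(c) ≥ 0, new interval: [0.670000, 0.700000]
Iteration 6:
  c_6 = (0.670000 + 0.700000)/2 = 0.685000
  f(c_6) = f(0.685000) = 0.006419
  f(a) × f(c) < 0, new interval: [0.670000, 0.685000]
Iteration 7:
  c_7 = (0.670000 + 0.685000)/2 = 0.677500
  f(c_7) = f(0.677500) = -0.011523
  f(a) × f(c) ≥ 0, new interval: [0.677500, 0.685000]

After 7 iteration(s), the approximation is c_7 = 0.677500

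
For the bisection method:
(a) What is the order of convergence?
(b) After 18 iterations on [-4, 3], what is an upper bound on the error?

(a) Bisection has linear (order 1) convergence; the error is halved each step.

(b) Error bound = (b-a)/2^n = (3 - (-4))/2^{18}
    = 7/2^{18}

(a) 1 (linear); (b) error ≤ 2.67e-05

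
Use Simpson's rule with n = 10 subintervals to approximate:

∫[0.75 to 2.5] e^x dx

f(x) = e^x
a = 0.75, b = 2.5, n = 10
h = (b - a)/n = 0.175000

Simpson's rule: (h/3)[f(x₀) + 4f(x₁) + 2f(x₂) + ... + f(xₙ)]

x_0 = 0.7500, f(x_0) = 2.117000, coefficient = 1
x_1 = 0.9250, f(x_1) = 2.521868, coefficient = 4
x_2 = 1.1000, f(x_2) = 3.004166, coefficient = 2
x_3 = 1.2750, f(x_3) = 3.578701, coefficient = 4
x_4 = 1.4500, f(x_4) = 4.263115, coefficient = 2
x_5 = 1.6250, f(x_5) = 5.078419, coefficient = 4
x_6 = 1.8000, f(x_6) = 6.049647, coefficient = 2
x_7 = 1.9750, f(x_7) = 7.206620, coefficient = 4
x_8 = 2.1500, f(x_8) = 8.584858, coefficient = 2
x_9 = 2.3250, f(x_9) = 10.226680, coefficient = 4
x_10 = 2.5000, f(x_10) = 12.182494, coefficient = 1

I ≈ (0.175000/3) × 172.552221 = 10.065546
Exact value: 10.065494
Error: 0.000052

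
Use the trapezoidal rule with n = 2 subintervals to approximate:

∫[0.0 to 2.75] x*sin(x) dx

f(x) = x*sin(x)
a = 0.0, b = 2.75, n = 2
h = (b - a)/n = 1.375000

Trapezoidal rule: (h/2)[f(x₀) + 2f(x₁) + 2f(x₂) + ... + f(xₙ)]

x_0 = 0.0000, f(x_0) = 0.000000, coefficient = 1
x_1 = 1.3750, f(x_1) = 1.348728, coefficient = 2
x_2 = 2.7500, f(x_2) = 1.049568, coefficient = 1

I ≈ (1.375000/2) × 3.747024 = 2.576079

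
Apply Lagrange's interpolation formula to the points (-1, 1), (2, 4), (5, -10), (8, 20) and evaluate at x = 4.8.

Lagrange interpolation formula:
P(x) = Σ yᵢ × Lᵢ(x)
where Lᵢ(x) = Π_{j≠i} (x - xⱼ)/(xᵢ - xⱼ)

L_0(4.8) = (4.8 - 2)/(-1 - 2) × (4.8 - 5)/(-1 - 5) × (4.8 - 8)/(-1 - 8) = -0.011062
L_1(4.8) = (4.8 - (-1))/(2 - (-1)) × (4.8 - 5)/(2 - 5) × (4.8 - 8)/(2 - 8) = 0.068741
L_2(4.8) = (4.8 - (-1))/(5 - (-1)) × (4.8 - 2)/(5 - 2) × (4.8 - 8)/(5 - 8) = 0.962370
L_3(4.8) = (4.8 - (-1))/(8 - (-1)) × (4.8 - 2)/(8 - 2) × (4.8 - 5)/(8 - 5) = -0.020049

P(4.8) = 1×L_0(4.8) + 4×L_1(4.8) + (-10)×L_2(4.8) + 20×L_3(4.8)
P(4.8) = -9.760790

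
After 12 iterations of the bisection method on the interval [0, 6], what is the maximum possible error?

Bisection error bound: |error| ≤ (b-a)/2^n
|error| ≤ (6 - 0)/2^12 = 6/2^12
|error| ≤ 0.0014648438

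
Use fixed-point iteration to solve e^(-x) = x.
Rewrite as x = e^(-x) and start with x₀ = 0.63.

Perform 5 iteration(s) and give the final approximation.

Equation: e^(-x) = x
Fixed-point form: x = e^(-x)
x₀ = 0.63

x_1 = g(0.630000) = 0.532592
x_2 = g(0.532592) = 0.587081
x_3 = g(0.587081) = 0.555948
x_4 = g(0.555948) = 0.573529
x_5 = g(0.573529) = 0.563533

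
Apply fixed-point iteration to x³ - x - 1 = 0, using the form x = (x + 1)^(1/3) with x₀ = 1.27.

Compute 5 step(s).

Equation: x³ - x - 1 = 0
Fixed-point form: x = (x + 1)^(1/3)
x₀ = 1.27

x_1 = g(1.270000) = 1.314242
x_2 = g(1.314242) = 1.322725
x_3 = g(1.322725) = 1.324339
x_4 = g(1.324339) = 1.324646
x_5 = g(1.324646) = 1.324704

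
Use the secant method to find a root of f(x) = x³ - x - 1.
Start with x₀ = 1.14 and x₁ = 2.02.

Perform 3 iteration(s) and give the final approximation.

f(x) = x³ - x - 1
x₀ = 1.14, x₁ = 2.02

Secant formula: x_{n+1} = x_n - f(x_n)(x_n - x_{n-1})/(f(x_n) - f(x_{n-1}))

Iteration 1:
  f(1.140000) = -0.658456
  f(2.020000) = 5.222408
  x_2 = 2.020000 - 5.222408×(2.020000 - 1.140000)/(5.222408 - (-0.658456))
       = 1.238530
Iteration 2:
  f(2.020000) = 5.222408
  f(1.238530) = -0.338679
  x_3 = 1.238530 - (-0.338679)×(1.238530 - 2.020000)/(-0.338679 - 5.222408)
       = 1.286123
Iteration 3:
  f(1.238530) = -0.338679
  f(1.286123) = -0.158732
  x_4 = 1.286123 - (-0.158732)×(1.286123 - 1.238530)/(-0.158732 - (-0.338679))
       = 1.328105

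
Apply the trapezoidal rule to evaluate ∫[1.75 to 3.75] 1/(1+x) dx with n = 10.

f(x) = 1/(1+x)
a = 1.75, b = 3.75, n = 10
h = (b - a)/n = 0.200000

Trapezoidal rule: (h/2)[f(x₀) + 2f(x₁) + 2f(x₂) + ... + f(xₙ)]

x_0 = 1.7500, f(x_0) = 0.363636, coefficient = 1
x_1 = 1.9500, f(x_1) = 0.338983, coefficient = 2
x_2 = 2.1500, f(x_2) = 0.317460, coefficient = 2
x_3 = 2.3500, f(x_3) = 0.298507, coefficient = 2
x_4 = 2.5500, f(x_4) = 0.281690, coefficient = 2
x_5 = 2.7500, f(x_5) = 0.266667, coefficient = 2
x_6 = 2.9500, f(x_6) = 0.253165, coefficient = 2
x_7 = 3.1500, f(x_7) = 0.240964, coefficient = 2
x_8 = 3.3500, f(x_8) = 0.229885, coefficient = 2
x_9 = 3.5500, f(x_9) = 0.219780, coefficient = 2
x_10 = 3.7500, f(x_10) = 0.210526, coefficient = 1

I ≈ (0.200000/2) × 5.468365 = 0.546837
Exact value: 0.546544
Error: 0.000293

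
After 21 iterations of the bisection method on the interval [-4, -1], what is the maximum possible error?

Bisection error bound: |error| ≤ (b-a)/2^n
|error| ≤ (-1 - (-4))/2^21 = 3/2^21
|error| ≤ 0.0000014305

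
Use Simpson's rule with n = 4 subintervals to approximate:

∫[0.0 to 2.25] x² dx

f(x) = x²
a = 0.0, b = 2.25, n = 4
h = (b - a)/n = 0.562500

Simpson's rule: (h/3)[f(x₀) + 4f(x₁) + 2f(x₂) + ... + f(xₙ)]

x_0 = 0.0000, f(x_0) = 0.000000, coefficient = 1
x_1 = 0.5625, f(x_1) = 0.316406, coefficient = 4
x_2 = 1.1250, f(x_2) = 1.265625, coefficient = 2
x_3 = 1.6875, f(x_3) = 2.847656, coefficient = 4
x_4 = 2.2500, f(x_4) = 5.062500, coefficient = 1

I ≈ (0.562500/3) × 20.250000 = 3.796875
Exact value: 3.796875
Error: 0.000000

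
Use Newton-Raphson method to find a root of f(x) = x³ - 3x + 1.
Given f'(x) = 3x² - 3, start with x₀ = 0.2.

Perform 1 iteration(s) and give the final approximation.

f(x) = x³ - 3x + 1
f'(x) = 3x² - 3
x₀ = 0.2

Newton-Raphson formula: x_{n+1} = x_n - f(x_n)/f'(x_n)

Iteration 1:
  f(0.200000) = 0.408000
  f'(0.200000) = -2.880000
  x_1 = 0.200000 - 0.408000/(-2.880000) = 0.341667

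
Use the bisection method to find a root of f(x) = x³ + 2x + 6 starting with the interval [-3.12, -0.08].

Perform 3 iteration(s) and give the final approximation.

f(x) = x³ + 2x + 6
Initial interval: [-3.12, -0.08]

Iteration 1:
  c_1 = (-3.120000 + (-0.080000))/2 = -1.600000
  f(c_1) = f(-1.600000) = -1.296000
  f(a) × f(c) ≥ 0, new interval: [-1.600000, -0.080000]
Iteration 2:
  c_2 = (-1.600000 + (-0.080000))/2 = -0.840000
  f(c_2) = f(-0.840000) = 3.727296
  f(a) × f(c) < 0, new interval: [-1.600000, -0.840000]
Iteration 3:
  c_3 = (-1.600000 + (-0.840000))/2 = -1.220000
  f(c_3) = f(-1.220000) = 1.744152
  f(a) × f(c) < 0, new interval: [-1.600000, -1.220000]

After 3 iteration(s), the approximation is c_3 = -1.220000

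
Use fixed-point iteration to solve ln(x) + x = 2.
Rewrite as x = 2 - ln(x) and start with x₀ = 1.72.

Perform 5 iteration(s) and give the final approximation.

Equation: ln(x) + x = 2
Fixed-point form: x = 2 - ln(x)
x₀ = 1.72

x_1 = g(1.720000) = 1.457676
x_2 = g(1.457676) = 1.623157
x_3 = g(1.623157) = 1.515627
x_4 = g(1.515627) = 1.584171
x_5 = g(1.584171) = 1.539939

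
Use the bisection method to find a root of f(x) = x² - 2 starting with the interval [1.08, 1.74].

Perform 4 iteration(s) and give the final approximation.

f(x) = x² - 2
Initial interval: [1.08, 1.74]

Iteration 1:
  c_1 = (1.080000 + 1.740000)/2 = 1.410000
  f(c_1) = f(1.410000) = -0.011900
  f(a) × f(c) ≥ 0, new interval: [1.410000, 1.740000]
Iteration 2:
  c_2 = (1.410000 + 1.740000)/2 = 1.575000
  f(c_2) = f(1.575000) = 0.480625
  f(a) × f(c) < 0, new interval: [1.410000, 1.575000]
Iteration 3:
  c_3 = (1.410000 + 1.575000)/2 = 1.492500
  f(c_3) = f(1.492500) = 0.227556
  f(a) × f(c) < 0, new interval: [1.410000, 1.492500]
Iteration 4:
  c_4 = (1.410000 + 1.492500)/2 = 1.451250
  f(c_4) = f(1.451250) = 0.106127
  f(a) × f(c) < 0, new interval: [1.410000, 1.451250]

After 4 iteration(s), the approximation is c_4 = 1.451250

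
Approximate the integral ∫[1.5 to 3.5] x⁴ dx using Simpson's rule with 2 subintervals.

f(x) = x⁴
a = 1.5, b = 3.5, n = 2
h = (b - a)/n = 1.000000

Simpson's rule: (h/3)[f(x₀) + 4f(x₁) + 2f(x₂) + ... + f(xₙ)]

x_0 = 1.5000, f(x_0) = 5.062500, coefficient = 1
x_1 = 2.5000, f(x_1) = 39.062500, coefficient = 4
x_2 = 3.5000, f(x_2) = 150.062500, coefficient = 1

I ≈ (1.000000/3) × 311.375000 = 103.791667
Exact value: 103.525000
Error: 0.266667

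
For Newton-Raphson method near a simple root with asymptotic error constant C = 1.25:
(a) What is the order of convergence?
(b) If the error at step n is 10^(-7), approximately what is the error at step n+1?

(a) Newton-Raphson has quadratic (order 2) convergence near simple roots.
    This means |e_{n+1}| ≈ C|e_n|².

(b) With |e_n| = 10^(-7) and C = 1.25:
    |e_{n+1}| ≈ 1.25 × (10^(-7))² = 1.25 × 10^(-14)

(a) 2 (quadratic); (b) |e_{n+1}| ≈ 1.250e-14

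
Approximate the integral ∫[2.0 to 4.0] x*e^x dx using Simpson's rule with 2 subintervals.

f(x) = x*e^x
a = 2.0, b = 4.0, n = 2
h = (b - a)/n = 1.000000

Simpson's rule: (h/3)[f(x₀) + 4f(x₁) + 2f(x₂) + ... + f(xₙ)]

x_0 = 2.0000, f(x_0) = 14.778112, coefficient = 1
x_1 = 3.0000, f(x_1) = 60.256611, coefficient = 4
x_2 = 4.0000, f(x_2) = 218.392600, coefficient = 1

I ≈ (1.000000/3) × 474.197155 = 158.065718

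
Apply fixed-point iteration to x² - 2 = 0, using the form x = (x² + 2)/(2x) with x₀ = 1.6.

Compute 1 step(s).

Equation: x² - 2 = 0
Fixed-point form: x = (x² + 2)/(2x)
x₀ = 1.6

x_1 = g(1.600000) = 1.425000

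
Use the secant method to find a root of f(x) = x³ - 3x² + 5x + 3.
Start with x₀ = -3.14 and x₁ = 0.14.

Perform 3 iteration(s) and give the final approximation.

f(x) = x³ - 3x² + 5x + 3
x₀ = -3.14, x₁ = 0.14

Secant formula: x_{n+1} = x_n - f(x_n)(x_n - x_{n-1})/(f(x_n) - f(x_{n-1}))

Iteration 1:
  f(-3.140000) = -73.237944
  f(0.140000) = 3.643944
  x_2 = 0.140000 - 3.643944×(0.140000 - (-3.140000))/(3.643944 - (-73.237944))
       = -0.015461
Iteration 2:
  f(0.140000) = 3.643944
  f(-0.015461) = 2.921974
  x_3 = -0.015461 - 2.921974×(-0.015461 - 0.140000)/(2.921974 - 3.643944)
       = -0.644647
Iteration 3:
  f(-0.015461) = 2.921974
  f(-0.644647) = -1.737836
  x_4 = -0.644647 - (-1.737836)×(-0.644647 - (-0.015461))/(-1.737836 - 2.921974)
       = -0.409997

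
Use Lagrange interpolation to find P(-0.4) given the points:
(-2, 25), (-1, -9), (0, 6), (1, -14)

Lagrange interpolation formula:
P(x) = Σ yᵢ × Lᵢ(x)
where Lᵢ(x) = Π_{j≠i} (x - xⱼ)/(xᵢ - xⱼ)

L_0(-0.4) = (-0.4 - (-1))/(-2 - (-1)) × (-0.4 - 0)/(-2 - 0) × (-0.4 - 1)/(-2 - 1) = -0.056000
L_1(-0.4) = (-0.4 - (-2))/(-1 - (-2)) × (-0.4 - 0)/(-1 - 0) × (-0.4 - 1)/(-1 - 1) = 0.448000
L_2(-0.4) = (-0.4 - (-2))/(0 - (-2)) × (-0.4 - (-1))/(0 - (-1)) × (-0.4 - 1)/(0 - 1) = 0.672000
L_3(-0.4) = (-0.4 - (-2))/(1 - (-2)) × (-0.4 - (-1))/(1 - (-1)) × (-0.4 - 0)/(1 - 0) = -0.064000

P(-0.4) = 25×L_0(-0.4) + (-9)×L_1(-0.4) + 6×L_2(-0.4) + (-14)×L_3(-0.4)
P(-0.4) = -0.504000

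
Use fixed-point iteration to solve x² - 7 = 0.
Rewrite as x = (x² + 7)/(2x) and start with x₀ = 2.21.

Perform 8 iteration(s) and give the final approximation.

Equation: x² - 7 = 0
Fixed-point form: x = (x² + 7)/(2x)
x₀ = 2.21

x_1 = g(2.210000) = 2.688710
x_2 = g(2.688710) = 2.646095
x_3 = g(2.646095) = 2.645751
x_4 = g(2.645751) = 2.645751
x_5 = g(2.645751) = 2.645751
x_6 = g(2.645751) = 2.645751
x_7 = g(2.645751) = 2.645751
x_8 = g(2.645751) = 2.645751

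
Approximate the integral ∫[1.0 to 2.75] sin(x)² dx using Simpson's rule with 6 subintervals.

f(x) = sin(x)²
a = 1.0, b = 2.75, n = 6
h = (b - a)/n = 0.291667

Simpson's rule: (h/3)[f(x₀) + 4f(x₁) + 2f(x₂) + ... + f(xₙ)]

x_0 = 1.0000, f(x_0) = 0.708073, coefficient = 1
x_1 = 1.2917, f(x_1) = 0.924089, coefficient = 4
x_2 = 1.5833, f(x_2) = 0.999843, coefficient = 2
x_3 = 1.8750, f(x_3) = 0.910280, coefficient = 4
x_4 = 2.1667, f(x_4) = 0.685022, coefficient = 2
x_5 = 2.4583, f(x_5) = 0.398570, coefficient = 4
x_6 = 2.7500, f(x_6) = 0.145665, coefficient = 1

I ≈ (0.291667/3) × 13.155223 = 1.278980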